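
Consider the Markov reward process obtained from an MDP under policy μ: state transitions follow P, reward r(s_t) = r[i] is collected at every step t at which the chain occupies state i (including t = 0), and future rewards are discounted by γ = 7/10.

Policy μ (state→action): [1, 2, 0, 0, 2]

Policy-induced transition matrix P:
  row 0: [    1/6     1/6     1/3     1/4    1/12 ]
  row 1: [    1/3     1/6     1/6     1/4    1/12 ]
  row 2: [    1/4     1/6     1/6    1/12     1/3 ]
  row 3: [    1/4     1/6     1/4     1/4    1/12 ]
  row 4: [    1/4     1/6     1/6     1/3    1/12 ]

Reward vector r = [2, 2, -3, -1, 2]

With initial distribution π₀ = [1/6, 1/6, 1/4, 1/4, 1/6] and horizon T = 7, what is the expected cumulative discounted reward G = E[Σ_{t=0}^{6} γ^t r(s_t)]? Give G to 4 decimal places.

t=0: π = [0.1667, 0.1667, 0.2500, 0.2500, 0.1667], E[r] = 0.0000, γ^t·E[r] = 0.000000, running G = 0.000000
t=1: π = [0.2500, 0.1667, 0.2153, 0.2222, 0.1458], E[r] = 0.2569, γ^t·E[r] = 0.179861, running G = 0.179861
t=2: π = [0.2431, 0.1667, 0.2269, 0.2263, 0.1372], E[r] = 0.1869, γ^t·E[r] = 0.091591, running G = 0.271453
t=3: π = [0.2436, 0.1667, 0.2260, 0.2236, 0.1400], E[r] = 0.1990, γ^t·E[r] = 0.068249, running G = 0.339702
t=4: π = [0.2436, 0.1667, 0.2259, 0.2240, 0.1398], E[r] = 0.1985, γ^t·E[r] = 0.047652, running G = 0.387354
t=5: π = [0.2436, 0.1667, 0.2259, 0.2240, 0.1398], E[r] = 0.1983, γ^t·E[r] = 0.033335, running G = 0.420689
t=6: π = [0.2436, 0.1667, 0.2259, 0.2240, 0.1398], E[r] = 0.1984, γ^t·E[r] = 0.023336, running G = 0.444025

G = 0.4440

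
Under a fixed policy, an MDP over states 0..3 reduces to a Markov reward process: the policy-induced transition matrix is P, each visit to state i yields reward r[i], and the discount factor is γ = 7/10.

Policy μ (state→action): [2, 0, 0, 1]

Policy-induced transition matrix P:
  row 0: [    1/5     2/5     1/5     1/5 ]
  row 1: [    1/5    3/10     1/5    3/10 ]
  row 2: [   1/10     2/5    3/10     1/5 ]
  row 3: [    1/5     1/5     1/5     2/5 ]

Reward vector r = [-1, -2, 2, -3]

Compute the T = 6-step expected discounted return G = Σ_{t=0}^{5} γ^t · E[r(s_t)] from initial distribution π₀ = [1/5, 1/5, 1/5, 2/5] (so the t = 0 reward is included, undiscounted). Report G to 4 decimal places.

t=0: π = [0.2000, 0.2000, 0.2000, 0.4000], E[r] = -1.4000, γ^t·E[r] = -1.400000, running G = -1.400000
t=1: π = [0.1800, 0.3000, 0.2200, 0.3000], E[r] = -1.2400, γ^t·E[r] = -0.868000, running G = -2.268000
t=2: π = [0.1780, 0.3100, 0.2220, 0.2900], E[r] = -1.2240, γ^t·E[r] = -0.599760, running G = -2.867760
t=3: π = [0.1778, 0.3110, 0.2222, 0.2890], E[r] = -1.2224, γ^t·E[r] = -0.419283, running G = -3.287043
t=4: π = [0.1778, 0.3111, 0.2222, 0.2889], E[r] = -1.2222, γ^t·E[r] = -0.293460, running G = -3.580503
t=5: π = [0.1778, 0.3111, 0.2222, 0.2889], E[r] = -1.2222, γ^t·E[r] = -0.205419, running G = -3.785922

G = -3.7859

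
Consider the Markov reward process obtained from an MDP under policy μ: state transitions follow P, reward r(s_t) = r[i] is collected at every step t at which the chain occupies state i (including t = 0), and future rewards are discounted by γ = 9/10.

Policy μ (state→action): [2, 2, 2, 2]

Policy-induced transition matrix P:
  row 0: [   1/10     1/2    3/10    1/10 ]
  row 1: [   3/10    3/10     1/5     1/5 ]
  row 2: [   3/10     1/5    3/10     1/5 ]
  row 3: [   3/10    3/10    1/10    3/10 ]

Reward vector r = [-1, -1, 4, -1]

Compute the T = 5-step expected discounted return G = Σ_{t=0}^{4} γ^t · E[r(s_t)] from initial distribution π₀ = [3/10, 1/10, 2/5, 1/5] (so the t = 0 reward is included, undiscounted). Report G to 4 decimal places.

t=0: π = [0.3000, 0.1000, 0.4000, 0.2000], E[r] = 1.0000, γ^t·E[r] = 1.000000, running G = 1.000000
t=1: π = [0.2400, 0.3200, 0.2500, 0.1900], E[r] = 0.2500, γ^t·E[r] = 0.225000, running G = 1.225000
t=2: π = [0.2520, 0.3230, 0.2300, 0.1950], E[r] = 0.1500, γ^t·E[r] = 0.121500, running G = 1.346500
t=3: π = [0.2496, 0.3274, 0.2287, 0.1943], E[r] = 0.1435, γ^t·E[r] = 0.104612, running G = 1.451112
t=4: π = [0.2501, 0.3271, 0.2284, 0.1945], E[r] = 0.1420, γ^t·E[r] = 0.093166, running G = 1.544278

G = 1.5443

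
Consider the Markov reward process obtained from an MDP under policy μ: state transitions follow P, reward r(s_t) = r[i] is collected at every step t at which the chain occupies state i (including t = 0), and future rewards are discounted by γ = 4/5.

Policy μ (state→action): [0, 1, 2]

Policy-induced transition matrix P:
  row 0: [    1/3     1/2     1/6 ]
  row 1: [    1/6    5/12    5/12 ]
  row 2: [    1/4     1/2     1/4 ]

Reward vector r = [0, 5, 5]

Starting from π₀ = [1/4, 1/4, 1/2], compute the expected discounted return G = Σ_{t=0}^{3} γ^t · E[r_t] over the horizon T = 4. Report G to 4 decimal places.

G = 11.1800

t=0: π = [0.2500, 0.2500, 0.5000], E[r] = 3.7500, γ^t·E[r] = 3.750000, running G = 3.750000
t=1: π = [0.2500, 0.4792, 0.2708], E[r] = 3.7500, γ^t·E[r] = 3.000000, running G = 6.750000
t=2: π = [0.2309, 0.4601, 0.3090], E[r] = 3.8455, γ^t·E[r] = 2.461111, running G = 9.211111
t=3: π = [0.2309, 0.4617, 0.3074], E[r] = 3.8455, γ^t·E[r] = 1.968889, running G = 11.180000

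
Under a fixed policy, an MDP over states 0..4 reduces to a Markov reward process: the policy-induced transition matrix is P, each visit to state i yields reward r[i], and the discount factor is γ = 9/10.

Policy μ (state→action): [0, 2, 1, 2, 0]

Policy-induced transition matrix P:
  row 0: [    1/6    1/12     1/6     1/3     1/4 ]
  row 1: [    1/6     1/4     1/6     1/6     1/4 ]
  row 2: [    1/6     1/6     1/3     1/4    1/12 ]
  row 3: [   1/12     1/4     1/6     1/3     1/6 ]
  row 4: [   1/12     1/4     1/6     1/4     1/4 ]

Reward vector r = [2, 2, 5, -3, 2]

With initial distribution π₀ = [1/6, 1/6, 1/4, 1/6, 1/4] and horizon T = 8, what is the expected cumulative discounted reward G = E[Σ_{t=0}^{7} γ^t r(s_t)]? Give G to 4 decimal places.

G = 7.9270

t=0: π = [0.1667, 0.1667, 0.2500, 0.1667, 0.2500], E[r] = 1.9167, γ^t·E[r] = 1.916667, running G = 1.916667
t=1: π = [0.1319, 0.2014, 0.2083, 0.2639, 0.1944], E[r] = 1.3056, γ^t·E[r] = 1.175000, running G = 3.091667
t=2: π = [0.1285, 0.2106, 0.2014, 0.2662, 0.1933], E[r] = 1.2731, γ^t·E[r] = 1.031250, running G = 4.122917
t=3: π = [0.1284, 0.2118, 0.2002, 0.2653, 0.1943], E[r] = 1.2740, γ^t·E[r] = 0.928758, running G = 5.051674
t=4: π = [0.1284, 0.2119, 0.2000, 0.2652, 0.1945], E[r] = 1.2743, γ^t·E[r] = 0.836082, running G = 5.887757
t=5: π = [0.1284, 0.2119, 0.2000, 0.2651, 0.1946], E[r] = 1.2743, γ^t·E[r] = 0.752490, running G = 6.640247
t=6: π = [0.1284, 0.2119, 0.2000, 0.2651, 0.1946], E[r] = 1.2744, γ^t·E[r] = 0.677244, running G = 7.317491
t=7: π = [0.1284, 0.2119, 0.2000, 0.2651, 0.1946], E[r] = 1.2744, γ^t·E[r] = 0.609520, running G = 7.927011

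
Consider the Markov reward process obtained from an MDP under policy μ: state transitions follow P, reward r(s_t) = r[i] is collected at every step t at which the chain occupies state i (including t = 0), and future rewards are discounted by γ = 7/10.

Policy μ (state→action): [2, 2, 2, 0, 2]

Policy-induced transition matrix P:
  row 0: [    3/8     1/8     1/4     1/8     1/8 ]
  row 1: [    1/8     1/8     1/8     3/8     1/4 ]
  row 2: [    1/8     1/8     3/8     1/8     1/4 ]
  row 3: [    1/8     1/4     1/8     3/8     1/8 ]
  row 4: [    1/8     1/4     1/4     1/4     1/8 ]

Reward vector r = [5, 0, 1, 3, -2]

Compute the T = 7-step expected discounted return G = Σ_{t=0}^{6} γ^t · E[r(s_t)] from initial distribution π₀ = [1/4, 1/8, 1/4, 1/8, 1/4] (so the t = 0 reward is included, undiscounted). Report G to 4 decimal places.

G = 4.4230

t=0: π = [0.2500, 0.1250, 0.2500, 0.1250, 0.2500], E[r] = 1.3750, γ^t·E[r] = 1.375000, running G = 1.375000
t=1: π = [0.1875, 0.1719, 0.2500, 0.2188, 0.1719], E[r] = 1.5000, γ^t·E[r] = 1.050000, running G = 2.425000
t=2: π = [0.1719, 0.1738, 0.2324, 0.2441, 0.1777], E[r] = 1.4688, γ^t·E[r] = 0.719688, running G = 3.144688
t=3: π = [0.1680, 0.1777, 0.2268, 0.2517, 0.1758], E[r] = 1.4702, γ^t·E[r] = 0.504284, running G = 3.648971
t=4: π = [0.1670, 0.1784, 0.2247, 0.2543, 0.1756], E[r] = 1.4715, γ^t·E[r] = 0.353306, running G = 4.002278
t=5: π = [0.1667, 0.1787, 0.2240, 0.2551, 0.1754], E[r] = 1.4724, γ^t·E[r] = 0.247461, running G = 4.249738
t=6: π = [0.1667, 0.1788, 0.2238, 0.2554, 0.1753], E[r] = 1.4727, γ^t·E[r] = 0.173261, running G = 4.422999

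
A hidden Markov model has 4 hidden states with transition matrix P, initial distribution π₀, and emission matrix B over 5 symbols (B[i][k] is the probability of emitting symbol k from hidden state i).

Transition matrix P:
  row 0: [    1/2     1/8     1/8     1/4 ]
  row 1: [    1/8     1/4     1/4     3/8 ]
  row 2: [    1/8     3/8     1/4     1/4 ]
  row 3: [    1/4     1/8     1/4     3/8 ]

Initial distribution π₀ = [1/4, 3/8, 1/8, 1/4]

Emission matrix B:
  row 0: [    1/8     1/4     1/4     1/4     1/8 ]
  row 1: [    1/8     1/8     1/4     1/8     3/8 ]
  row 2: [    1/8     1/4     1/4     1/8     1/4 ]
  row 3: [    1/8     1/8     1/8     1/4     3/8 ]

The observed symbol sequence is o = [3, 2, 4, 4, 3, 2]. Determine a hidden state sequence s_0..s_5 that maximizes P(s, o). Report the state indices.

t=0: δ = [6.250e-02, 4.688e-02, 1.562e-02, 6.250e-02]  (obs o_0=3)
t=1: δ = [7.812e-03, 2.930e-03, 3.906e-03, 2.930e-03]  ψ = [0, 1, 3, 3]  (obs o_1=2)
t=2: δ = [4.883e-04, 5.493e-04, 2.441e-04, 7.324e-04]  ψ = [0, 2, 0, 0]  (obs o_2=4)
t=3: δ = [3.052e-05, 5.150e-05, 4.578e-05, 1.030e-04]  ψ = [0, 1, 3, 3]  (obs o_3=4)
t=4: δ = [6.437e-06, 2.146e-06, 3.219e-06, 9.656e-06]  ψ = [3, 2, 3, 3]  (obs o_4=3)
t=5: δ = [8.047e-07, 3.017e-07, 6.035e-07, 4.526e-07]  ψ = [0, 2, 3, 3]  (obs o_5=2)
backtrack: best end state = 0; path = [0, 0, 3, 3, 0, 0]

path = [0, 0, 3, 3, 0, 0]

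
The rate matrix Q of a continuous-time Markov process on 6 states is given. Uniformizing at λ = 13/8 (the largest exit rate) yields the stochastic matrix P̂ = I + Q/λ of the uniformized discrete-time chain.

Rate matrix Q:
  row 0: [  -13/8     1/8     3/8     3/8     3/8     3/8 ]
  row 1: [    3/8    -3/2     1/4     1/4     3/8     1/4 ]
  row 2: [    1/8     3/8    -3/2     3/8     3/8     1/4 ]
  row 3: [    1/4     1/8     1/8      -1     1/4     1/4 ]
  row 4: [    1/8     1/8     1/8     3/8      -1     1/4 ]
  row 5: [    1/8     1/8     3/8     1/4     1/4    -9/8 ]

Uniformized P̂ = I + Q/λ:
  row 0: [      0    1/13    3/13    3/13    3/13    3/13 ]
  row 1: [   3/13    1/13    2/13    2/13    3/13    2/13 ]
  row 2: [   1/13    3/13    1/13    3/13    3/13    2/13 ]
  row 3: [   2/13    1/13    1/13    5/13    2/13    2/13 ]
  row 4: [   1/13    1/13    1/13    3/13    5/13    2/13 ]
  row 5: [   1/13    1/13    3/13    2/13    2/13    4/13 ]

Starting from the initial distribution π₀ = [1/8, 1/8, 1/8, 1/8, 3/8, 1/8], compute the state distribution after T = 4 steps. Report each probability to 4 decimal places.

t=0: π = [0.1250, 0.1250, 0.1250, 0.1250, 0.3750, 0.1250]
t=1: π = [0.0962, 0.0962, 0.1250, 0.2308, 0.2692, 0.1827]
t=2: π = [0.1021, 0.0962, 0.1272, 0.2448, 0.2404, 0.1893]
t=3: π = [0.1027, 0.0965, 0.1292, 0.2465, 0.2344, 0.1908]
t=4: π = [0.1028, 0.0968, 0.1295, 0.2466, 0.2332, 0.1911]

π = [0.1028, 0.0968, 0.1295, 0.2466, 0.2332, 0.1911]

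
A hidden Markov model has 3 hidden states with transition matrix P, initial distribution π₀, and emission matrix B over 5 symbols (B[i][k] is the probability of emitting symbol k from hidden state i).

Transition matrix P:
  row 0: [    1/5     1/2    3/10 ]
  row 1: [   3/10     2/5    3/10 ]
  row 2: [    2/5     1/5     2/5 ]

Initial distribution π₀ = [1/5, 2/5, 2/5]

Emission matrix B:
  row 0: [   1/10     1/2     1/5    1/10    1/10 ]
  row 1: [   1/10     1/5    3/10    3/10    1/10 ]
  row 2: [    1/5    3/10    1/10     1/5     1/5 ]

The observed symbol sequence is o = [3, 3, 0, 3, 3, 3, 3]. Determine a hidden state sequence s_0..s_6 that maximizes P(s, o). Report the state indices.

t=0: δ = [2.000e-02, 1.200e-01, 8.000e-02]  (obs o_0=3)
t=1: δ = [3.600e-03, 1.440e-02, 7.200e-03]  ψ = [1, 1, 1]  (obs o_1=3)
t=2: δ = [4.320e-04, 5.760e-04, 8.640e-04]  ψ = [1, 1, 1]  (obs o_2=0)
t=3: δ = [3.456e-05, 6.912e-05, 6.912e-05]  ψ = [2, 1, 2]  (obs o_3=3)
t=4: δ = [2.765e-06, 8.294e-06, 5.530e-06]  ψ = [2, 1, 2]  (obs o_4=3)
t=5: δ = [2.488e-07, 9.953e-07, 4.977e-07]  ψ = [1, 1, 1]  (obs o_5=3)
t=6: δ = [2.986e-08, 1.194e-07, 5.972e-08]  ψ = [1, 1, 1]  (obs o_6=3)
backtrack: best end state = 1; path = [1, 1, 1, 1, 1, 1, 1]

path = [1, 1, 1, 1, 1, 1, 1]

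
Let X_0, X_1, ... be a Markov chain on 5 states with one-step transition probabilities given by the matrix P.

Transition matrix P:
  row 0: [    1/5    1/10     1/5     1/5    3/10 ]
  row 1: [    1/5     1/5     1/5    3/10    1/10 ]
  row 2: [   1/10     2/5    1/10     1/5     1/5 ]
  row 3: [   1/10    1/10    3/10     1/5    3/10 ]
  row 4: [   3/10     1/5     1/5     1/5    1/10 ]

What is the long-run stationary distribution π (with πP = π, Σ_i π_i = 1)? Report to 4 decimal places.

Balance equations π_j = Σ_i π_i·P[i][j]:
  π_0 = 1/5·π_0 + 1/5·π_1 + 1/10·π_2 + 1/10·π_3 + 3/10·π_4
  π_1 = 1/10·π_0 + 1/5·π_1 + 2/5·π_2 + 1/10·π_3 + 1/5·π_4
  π_2 = 1/5·π_0 + 1/5·π_1 + 1/10·π_2 + 3/10·π_3 + 1/5·π_4
  π_3 = 1/5·π_0 + 3/10·π_1 + 1/5·π_2 + 1/5·π_3 + 1/5·π_4
  normalize: π_0 + π_1 + π_2 + π_3 + π_4 = 1
Solving the linear system gives exactly π = [429/2413, 484/2413, 487/2413, 531/2413, 482/2413].

π = [0.1778, 0.2006, 0.2018, 0.2201, 0.1998]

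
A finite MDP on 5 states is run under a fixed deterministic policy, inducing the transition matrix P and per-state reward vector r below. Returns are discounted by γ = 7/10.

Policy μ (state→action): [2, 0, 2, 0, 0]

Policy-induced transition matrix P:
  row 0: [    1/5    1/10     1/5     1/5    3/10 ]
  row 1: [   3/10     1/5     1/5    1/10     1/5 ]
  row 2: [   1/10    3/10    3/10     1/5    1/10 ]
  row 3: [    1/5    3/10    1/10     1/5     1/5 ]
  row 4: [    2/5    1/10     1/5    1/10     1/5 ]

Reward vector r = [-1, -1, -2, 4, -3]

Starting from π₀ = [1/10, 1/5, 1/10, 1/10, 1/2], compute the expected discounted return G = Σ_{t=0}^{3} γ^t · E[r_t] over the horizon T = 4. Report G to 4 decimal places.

t=0: π = [0.1000, 0.2000, 0.1000, 0.1000, 0.5000], E[r] = -1.6000, γ^t·E[r] = -1.600000, running G = -1.600000
t=1: π = [0.3100, 0.1600, 0.2000, 0.1300, 0.2000], E[r] = -0.9500, γ^t·E[r] = -0.665000, running G = -2.265000
t=2: π = [0.2360, 0.1820, 0.2070, 0.1640, 0.2110], E[r] = -0.8090, γ^t·E[r] = -0.396410, running G = -2.661410
t=3: π = [0.2397, 0.1924, 0.2043, 0.1607, 0.2029], E[r] = -0.8066, γ^t·E[r] = -0.276664, running G = -2.938074

G = -2.9381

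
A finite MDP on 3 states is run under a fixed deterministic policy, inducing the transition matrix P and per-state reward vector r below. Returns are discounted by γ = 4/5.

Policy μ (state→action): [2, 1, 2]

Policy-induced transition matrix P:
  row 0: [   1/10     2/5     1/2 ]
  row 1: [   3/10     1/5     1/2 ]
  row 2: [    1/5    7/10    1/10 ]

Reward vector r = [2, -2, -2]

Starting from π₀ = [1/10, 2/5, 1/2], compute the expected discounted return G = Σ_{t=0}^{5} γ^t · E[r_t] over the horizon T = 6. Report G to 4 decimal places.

G = -4.5732

t=0: π = [0.1000, 0.4000, 0.5000], E[r] = -1.6000, γ^t·E[r] = -1.600000, running G = -1.600000
t=1: π = [0.2300, 0.4700, 0.3000], E[r] = -1.0800, γ^t·E[r] = -0.864000, running G = -2.464000
t=2: π = [0.2240, 0.3960, 0.3800], E[r] = -1.1040, γ^t·E[r] = -0.706560, running G = -3.170560
t=3: π = [0.2172, 0.4348, 0.3480], E[r] = -1.1312, γ^t·E[r] = -0.579174, running G = -3.749734
t=4: π = [0.2218, 0.4174, 0.3608], E[r] = -1.1130, γ^t·E[r] = -0.455868, running G = -4.205603
t=5: π = [0.2196, 0.4248, 0.3557], E[r] = -1.1217, γ^t·E[r] = -0.367568, running G = -4.573171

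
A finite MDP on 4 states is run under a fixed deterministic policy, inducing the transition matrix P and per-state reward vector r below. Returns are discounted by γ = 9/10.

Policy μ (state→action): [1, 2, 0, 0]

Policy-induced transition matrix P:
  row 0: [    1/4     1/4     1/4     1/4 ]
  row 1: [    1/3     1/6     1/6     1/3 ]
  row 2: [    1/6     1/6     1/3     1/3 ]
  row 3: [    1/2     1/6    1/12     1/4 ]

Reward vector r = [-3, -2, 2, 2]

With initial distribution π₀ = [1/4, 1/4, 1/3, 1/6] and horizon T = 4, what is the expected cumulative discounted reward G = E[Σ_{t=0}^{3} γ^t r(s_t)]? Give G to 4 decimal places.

t=0: π = [0.2500, 0.2500, 0.3333, 0.1667], E[r] = -0.2500, γ^t·E[r] = -0.250000, running G = -0.250000
t=1: π = [0.2847, 0.1875, 0.2292, 0.2986], E[r] = -0.1736, γ^t·E[r] = -0.156250, running G = -0.406250
t=2: π = [0.3212, 0.1904, 0.2037, 0.2847], E[r] = -0.3675, γ^t·E[r] = -0.297656, running G = -0.703906
t=3: π = [0.3201, 0.1934, 0.2037, 0.2828], E[r] = -0.3741, γ^t·E[r] = -0.272707, running G = -0.976613

G = -0.9766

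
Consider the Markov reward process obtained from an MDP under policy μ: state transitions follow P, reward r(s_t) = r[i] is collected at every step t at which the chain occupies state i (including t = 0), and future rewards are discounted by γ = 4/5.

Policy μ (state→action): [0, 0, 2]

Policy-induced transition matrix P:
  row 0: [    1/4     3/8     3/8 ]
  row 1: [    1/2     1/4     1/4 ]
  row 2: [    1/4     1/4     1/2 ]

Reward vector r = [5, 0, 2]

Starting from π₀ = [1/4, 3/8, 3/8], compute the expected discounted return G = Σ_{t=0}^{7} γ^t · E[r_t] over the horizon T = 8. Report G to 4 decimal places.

G = 9.6047

t=0: π = [0.2500, 0.3750, 0.3750], E[r] = 2.0000, γ^t·E[r] = 2.000000, running G = 2.000000
t=1: π = [0.3438, 0.2813, 0.3750], E[r] = 2.4688, γ^t·E[r] = 1.975000, running G = 3.975000
t=2: π = [0.3203, 0.2930, 0.3867], E[r] = 2.3750, γ^t·E[r] = 1.520000, running G = 5.495000
t=3: π = [0.3232, 0.2900, 0.3867], E[r] = 2.3896, γ^t·E[r] = 1.223500, running G = 6.718500
t=4: π = [0.3225, 0.2904, 0.3871], E[r] = 2.3867, γ^t·E[r] = 0.977600, running G = 7.696100
t=5: π = [0.3226, 0.2903, 0.3871], E[r] = 2.3872, γ^t·E[r] = 0.782230, running G = 8.478330
t=6: π = [0.3226, 0.2903, 0.3871], E[r] = 2.3871, γ^t·E[r] = 0.625760, running G = 9.104090
t=7: π = [0.3226, 0.2903, 0.3871], E[r] = 2.3871, γ^t·E[r] = 0.500611, running G = 9.604701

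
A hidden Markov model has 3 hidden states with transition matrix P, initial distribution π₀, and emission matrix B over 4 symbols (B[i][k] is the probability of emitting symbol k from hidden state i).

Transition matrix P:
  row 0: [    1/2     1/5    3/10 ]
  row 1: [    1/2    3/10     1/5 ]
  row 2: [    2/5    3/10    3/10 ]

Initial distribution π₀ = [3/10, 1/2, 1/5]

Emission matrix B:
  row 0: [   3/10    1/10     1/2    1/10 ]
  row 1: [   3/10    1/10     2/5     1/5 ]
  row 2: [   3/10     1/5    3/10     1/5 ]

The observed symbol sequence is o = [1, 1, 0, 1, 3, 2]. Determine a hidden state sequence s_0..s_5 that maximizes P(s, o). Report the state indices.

t=0: δ = [3.000e-02, 5.000e-02, 4.000e-02]  (obs o_0=1)
t=1: δ = [2.500e-03, 1.500e-03, 2.400e-03]  ψ = [1, 1, 2]  (obs o_1=1)
t=2: δ = [3.750e-04, 2.160e-04, 2.250e-04]  ψ = [0, 2, 0]  (obs o_2=0)
t=3: δ = [1.875e-05, 7.500e-06, 2.250e-05]  ψ = [0, 0, 0]  (obs o_3=1)
t=4: δ = [9.375e-07, 1.350e-06, 1.350e-06]  ψ = [0, 2, 2]  (obs o_4=3)
t=5: δ = [3.375e-07, 1.620e-07, 1.215e-07]  ψ = [1, 1, 2]  (obs o_5=2)
backtrack: best end state = 0; path = [1, 0, 0, 2, 1, 0]

path = [1, 0, 0, 2, 1, 0]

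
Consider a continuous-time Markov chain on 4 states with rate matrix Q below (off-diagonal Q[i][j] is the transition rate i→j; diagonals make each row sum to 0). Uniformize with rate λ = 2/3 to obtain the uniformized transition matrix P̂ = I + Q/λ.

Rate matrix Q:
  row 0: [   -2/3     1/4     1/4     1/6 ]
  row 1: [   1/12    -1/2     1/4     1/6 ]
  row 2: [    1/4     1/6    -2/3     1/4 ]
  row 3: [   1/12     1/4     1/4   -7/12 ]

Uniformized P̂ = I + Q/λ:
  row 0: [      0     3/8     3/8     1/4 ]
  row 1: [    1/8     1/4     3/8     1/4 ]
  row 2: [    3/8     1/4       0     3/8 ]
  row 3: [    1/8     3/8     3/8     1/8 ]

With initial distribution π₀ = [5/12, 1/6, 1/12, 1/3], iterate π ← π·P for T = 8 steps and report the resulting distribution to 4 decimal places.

π = [0.1718, 0.3030, 0.2727, 0.2526]

t=0: π = [0.4167, 0.1667, 0.0833, 0.3333]
t=1: π = [0.0938, 0.3438, 0.3438, 0.2188]
t=2: π = [0.1992, 0.2891, 0.2461, 0.2656]
t=3: π = [0.1616, 0.3081, 0.2827, 0.2476]
t=4: π = [0.1755, 0.3011, 0.2690, 0.2544]
t=5: π = [0.1703, 0.3037, 0.2741, 0.2518]
t=6: π = [0.1722, 0.3028, 0.2722, 0.2528]
t=7: π = [0.1715, 0.3031, 0.2729, 0.2524]
t=8: π = [0.1718, 0.3030, 0.2727, 0.2526]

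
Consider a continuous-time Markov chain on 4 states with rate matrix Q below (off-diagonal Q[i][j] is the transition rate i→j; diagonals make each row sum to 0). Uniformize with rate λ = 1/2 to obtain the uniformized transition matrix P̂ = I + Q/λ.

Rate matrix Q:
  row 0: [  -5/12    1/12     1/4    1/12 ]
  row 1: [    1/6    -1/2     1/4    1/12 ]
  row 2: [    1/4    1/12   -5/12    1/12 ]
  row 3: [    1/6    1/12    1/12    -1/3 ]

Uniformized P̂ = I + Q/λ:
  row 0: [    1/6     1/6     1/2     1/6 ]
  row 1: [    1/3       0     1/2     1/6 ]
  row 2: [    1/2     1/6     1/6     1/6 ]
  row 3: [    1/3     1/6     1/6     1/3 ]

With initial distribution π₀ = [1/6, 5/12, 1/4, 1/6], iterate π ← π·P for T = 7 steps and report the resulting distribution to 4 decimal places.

π = [0.3321, 0.1429, 0.3250, 0.2000]

t=0: π = [0.1667, 0.4167, 0.2500, 0.1667]
t=1: π = [0.3472, 0.0972, 0.3611, 0.1944]
t=2: π = [0.3356, 0.1505, 0.3148, 0.1991]
t=3: π = [0.3299, 0.1416, 0.3287, 0.1998]
t=4: π = [0.3331, 0.1431, 0.3238, 0.2000]
t=5: π = [0.3318, 0.1428, 0.3254, 0.2000]
t=6: π = [0.3323, 0.1429, 0.3249, 0.2000]
t=7: π = [0.3321, 0.1429, 0.3250, 0.2000]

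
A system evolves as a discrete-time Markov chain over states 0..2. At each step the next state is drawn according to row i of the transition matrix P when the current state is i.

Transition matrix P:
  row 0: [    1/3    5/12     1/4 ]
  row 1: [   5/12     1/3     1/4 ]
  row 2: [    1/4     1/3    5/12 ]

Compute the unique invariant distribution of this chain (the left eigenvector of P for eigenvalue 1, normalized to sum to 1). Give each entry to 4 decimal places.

π = [0.3385, 0.3615, 0.3000]

Balance equations π_j = Σ_i π_i·P[i][j]:
  π_0 = 1/3·π_0 + 5/12·π_1 + 1/4·π_2
  π_1 = 5/12·π_0 + 1/3·π_1 + 1/3·π_2
  normalize: π_0 + π_1 + π_2 = 1
Solving the linear system gives exactly π = [22/65, 47/130, 3/10].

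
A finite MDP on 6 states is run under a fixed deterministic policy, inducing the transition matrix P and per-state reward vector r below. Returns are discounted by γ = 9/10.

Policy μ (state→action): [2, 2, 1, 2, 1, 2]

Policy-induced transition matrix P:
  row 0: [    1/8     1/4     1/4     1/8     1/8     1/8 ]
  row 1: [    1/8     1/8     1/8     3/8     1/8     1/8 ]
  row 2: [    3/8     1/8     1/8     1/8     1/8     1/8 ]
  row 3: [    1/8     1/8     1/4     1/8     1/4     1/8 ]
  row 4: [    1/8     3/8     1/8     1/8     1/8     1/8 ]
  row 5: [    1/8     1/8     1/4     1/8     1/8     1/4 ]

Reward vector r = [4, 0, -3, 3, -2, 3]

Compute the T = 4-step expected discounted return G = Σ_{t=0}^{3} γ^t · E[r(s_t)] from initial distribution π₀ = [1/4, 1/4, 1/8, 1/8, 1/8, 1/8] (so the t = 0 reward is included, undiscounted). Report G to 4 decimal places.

t=0: π = [0.2500, 0.2500, 0.1250, 0.1250, 0.1250, 0.1250], E[r] = 1.1250, γ^t·E[r] = 1.125000, running G = 1.125000
t=1: π = [0.1563, 0.1875, 0.1875, 0.1875, 0.1406, 0.1406], E[r] = 0.7656, γ^t·E[r] = 0.689063, running G = 1.814063
t=2: π = [0.1719, 0.1797, 0.1855, 0.1719, 0.1484, 0.1426], E[r] = 0.7773, γ^t·E[r] = 0.629648, running G = 2.443711
t=3: π = [0.1714, 0.1836, 0.1858, 0.1699, 0.1465, 0.1428], E[r] = 0.7734, γ^t·E[r] = 0.563836, running G = 3.007547

G = 3.0075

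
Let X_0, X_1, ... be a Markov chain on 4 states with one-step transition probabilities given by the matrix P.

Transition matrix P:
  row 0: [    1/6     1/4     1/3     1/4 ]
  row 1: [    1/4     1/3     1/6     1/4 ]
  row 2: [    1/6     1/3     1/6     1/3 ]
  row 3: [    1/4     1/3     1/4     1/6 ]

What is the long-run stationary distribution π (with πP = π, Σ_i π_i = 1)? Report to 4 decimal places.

Balance equations π_j = Σ_i π_i·P[i][j]:
  π_0 = 1/6·π_0 + 1/4·π_1 + 1/6·π_2 + 1/4·π_3
  π_1 = 1/4·π_0 + 1/3·π_1 + 1/3·π_2 + 1/3·π_3
  π_2 = 1/3·π_0 + 1/6·π_1 + 1/6·π_2 + 1/4·π_3
  normalize: π_0 + π_1 + π_2 + π_3 = 1
Solving the linear system gives exactly π = [436/2041, 644/2041, 35/157, 506/2041].

π = [0.2136, 0.3155, 0.2229, 0.2479]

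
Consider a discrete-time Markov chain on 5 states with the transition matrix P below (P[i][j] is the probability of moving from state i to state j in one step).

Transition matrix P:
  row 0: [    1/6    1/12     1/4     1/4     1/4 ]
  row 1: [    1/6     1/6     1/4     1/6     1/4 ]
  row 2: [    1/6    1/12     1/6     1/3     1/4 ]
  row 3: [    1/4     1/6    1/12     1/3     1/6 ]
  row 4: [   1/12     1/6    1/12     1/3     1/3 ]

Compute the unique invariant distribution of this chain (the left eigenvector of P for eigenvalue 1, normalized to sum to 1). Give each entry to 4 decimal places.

Balance equations π_j = Σ_i π_i·P[i][j]:
  π_0 = 1/6·π_0 + 1/6·π_1 + 1/6·π_2 + 1/4·π_3 + 1/12·π_4
  π_1 = 1/12·π_0 + 1/6·π_1 + 1/12·π_2 + 1/6·π_3 + 1/6·π_4
  π_2 = 1/4·π_0 + 1/4·π_1 + 1/6·π_2 + 1/12·π_3 + 1/12·π_4
  π_3 = 1/4·π_0 + 1/6·π_1 + 1/3·π_2 + 1/3·π_3 + 1/3·π_4
  normalize: π_0 + π_1 + π_2 + π_3 + π_4 = 1
Solving the linear system gives exactly π = [760/4449, 1247/8898, 656/4449, 5263/17796, 4375/17796].

π = [0.1708, 0.1401, 0.1474, 0.2957, 0.2458]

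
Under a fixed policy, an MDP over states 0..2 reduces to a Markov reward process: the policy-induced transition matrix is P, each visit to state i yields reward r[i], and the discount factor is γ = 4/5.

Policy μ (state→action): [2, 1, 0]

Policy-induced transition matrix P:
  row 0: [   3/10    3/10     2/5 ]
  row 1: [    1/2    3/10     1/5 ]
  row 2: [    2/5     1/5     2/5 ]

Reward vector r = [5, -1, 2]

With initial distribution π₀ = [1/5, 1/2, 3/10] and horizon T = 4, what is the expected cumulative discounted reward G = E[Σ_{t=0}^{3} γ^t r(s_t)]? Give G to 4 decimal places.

G = 5.7961

t=0: π = [0.2000, 0.5000, 0.3000], E[r] = 1.1000, γ^t·E[r] = 1.100000, running G = 1.100000
t=1: π = [0.4300, 0.2700, 0.3000], E[r] = 2.4800, γ^t·E[r] = 1.984000, running G = 3.084000
t=2: π = [0.3840, 0.2700, 0.3460], E[r] = 2.3420, γ^t·E[r] = 1.498880, running G = 4.582880
t=3: π = [0.3886, 0.2654, 0.3460], E[r] = 2.3696, γ^t·E[r] = 1.213235, running G = 5.796115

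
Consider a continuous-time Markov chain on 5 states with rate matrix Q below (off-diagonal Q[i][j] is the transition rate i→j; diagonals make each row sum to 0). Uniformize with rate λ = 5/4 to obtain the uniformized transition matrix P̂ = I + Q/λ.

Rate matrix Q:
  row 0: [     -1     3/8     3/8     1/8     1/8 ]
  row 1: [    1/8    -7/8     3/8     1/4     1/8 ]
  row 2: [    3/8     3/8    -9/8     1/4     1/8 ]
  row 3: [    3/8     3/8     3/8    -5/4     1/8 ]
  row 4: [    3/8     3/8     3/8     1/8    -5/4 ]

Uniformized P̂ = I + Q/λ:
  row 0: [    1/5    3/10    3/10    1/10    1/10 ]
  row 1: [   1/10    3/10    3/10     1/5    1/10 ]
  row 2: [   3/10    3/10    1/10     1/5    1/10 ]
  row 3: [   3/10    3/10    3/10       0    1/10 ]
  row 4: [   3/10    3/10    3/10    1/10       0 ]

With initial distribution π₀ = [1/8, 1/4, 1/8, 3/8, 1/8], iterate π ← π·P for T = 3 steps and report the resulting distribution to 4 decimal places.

t=0: π = [0.1250, 0.2500, 0.1250, 0.3750, 0.1250]
t=1: π = [0.2375, 0.3000, 0.2750, 0.1000, 0.0875]
t=2: π = [0.2163, 0.3000, 0.2450, 0.1475, 0.0913]
t=3: π = [0.2184, 0.3000, 0.2510, 0.1398, 0.0909]

π = [0.2184, 0.3000, 0.2510, 0.1398, 0.0909]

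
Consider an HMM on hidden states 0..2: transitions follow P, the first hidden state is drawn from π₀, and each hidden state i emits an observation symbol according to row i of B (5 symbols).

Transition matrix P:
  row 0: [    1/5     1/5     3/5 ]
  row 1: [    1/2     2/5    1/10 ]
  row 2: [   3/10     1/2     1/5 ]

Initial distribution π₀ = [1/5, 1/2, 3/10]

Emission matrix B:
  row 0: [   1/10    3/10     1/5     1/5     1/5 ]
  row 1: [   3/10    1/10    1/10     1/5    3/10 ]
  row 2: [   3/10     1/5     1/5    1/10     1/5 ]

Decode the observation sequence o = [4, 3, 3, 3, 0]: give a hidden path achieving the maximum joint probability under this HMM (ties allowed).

path = [1, 1, 1, 0, 2]

t=0: δ = [4.000e-02, 1.500e-01, 6.000e-02]  (obs o_0=4)
t=1: δ = [1.500e-02, 1.200e-02, 2.400e-03]  ψ = [1, 1, 0]  (obs o_1=3)
t=2: δ = [1.200e-03, 9.600e-04, 9.000e-04]  ψ = [1, 1, 0]  (obs o_2=3)
t=3: δ = [9.600e-05, 9.000e-05, 7.200e-05]  ψ = [1, 2, 0]  (obs o_3=3)
t=4: δ = [4.500e-06, 1.080e-05, 1.728e-05]  ψ = [1, 1, 0]  (obs o_4=0)
backtrack: best end state = 2; path = [1, 1, 1, 0, 2]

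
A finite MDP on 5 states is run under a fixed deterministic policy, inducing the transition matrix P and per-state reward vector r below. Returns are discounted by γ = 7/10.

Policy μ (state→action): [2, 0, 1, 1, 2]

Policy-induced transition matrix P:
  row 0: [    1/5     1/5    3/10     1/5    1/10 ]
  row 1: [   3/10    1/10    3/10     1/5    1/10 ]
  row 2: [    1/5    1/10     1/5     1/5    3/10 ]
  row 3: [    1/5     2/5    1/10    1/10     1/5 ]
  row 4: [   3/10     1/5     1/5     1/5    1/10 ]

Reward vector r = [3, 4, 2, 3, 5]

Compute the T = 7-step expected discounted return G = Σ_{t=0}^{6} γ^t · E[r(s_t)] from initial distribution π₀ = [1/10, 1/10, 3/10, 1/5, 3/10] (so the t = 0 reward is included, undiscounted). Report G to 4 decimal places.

t=0: π = [0.1000, 0.1000, 0.3000, 0.2000, 0.3000], E[r] = 3.4000, γ^t·E[r] = 3.400000, running G = 3.400000
t=1: π = [0.2400, 0.2000, 0.2000, 0.1800, 0.1800], E[r] = 3.3600, γ^t·E[r] = 2.352000, running G = 5.752000
t=2: π = [0.2380, 0.1960, 0.2260, 0.1820, 0.1580], E[r] = 3.2860, γ^t·E[r] = 1.610140, running G = 7.362140
t=3: π = [0.2354, 0.1942, 0.2252, 0.1818, 0.1634], E[r] = 3.2958, γ^t·E[r] = 1.130459, running G = 8.492599
t=4: π = [0.2358, 0.1944, 0.2248, 0.1818, 0.1632], E[r] = 3.2961, γ^t·E[r] = 0.791389, running G = 9.283988
t=5: π = [0.2358, 0.1944, 0.2248, 0.1818, 0.1631], E[r] = 3.2959, γ^t·E[r] = 0.553939, running G = 9.837927
t=6: π = [0.2358, 0.1944, 0.2248, 0.1818, 0.1631], E[r] = 3.2959, γ^t·E[r] = 0.387759, running G = 10.225686

G = 10.2257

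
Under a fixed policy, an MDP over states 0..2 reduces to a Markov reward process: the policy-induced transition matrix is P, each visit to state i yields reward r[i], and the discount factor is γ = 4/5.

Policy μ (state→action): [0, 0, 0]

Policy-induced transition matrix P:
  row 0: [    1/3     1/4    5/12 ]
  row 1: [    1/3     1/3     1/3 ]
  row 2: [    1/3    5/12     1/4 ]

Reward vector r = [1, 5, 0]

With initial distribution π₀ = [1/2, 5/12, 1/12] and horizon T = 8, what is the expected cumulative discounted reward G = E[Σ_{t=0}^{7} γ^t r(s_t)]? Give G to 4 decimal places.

t=0: π = [0.5000, 0.4167, 0.0833], E[r] = 2.5833, γ^t·E[r] = 2.583333, running G = 2.583333
t=1: π = [0.3333, 0.2986, 0.3681], E[r] = 1.8264, γ^t·E[r] = 1.461111, running G = 4.044444
t=2: π = [0.3333, 0.3362, 0.3304], E[r] = 2.0145, γ^t·E[r] = 1.289259, running G = 5.333704
t=3: π = [0.3333, 0.3331, 0.3336], E[r] = 1.9988, γ^t·E[r] = 1.023383, running G = 6.357086
t=4: π = [0.3333, 0.3334, 0.3333], E[r] = 2.0001, γ^t·E[r] = 0.819241, running G = 7.176328
t=5: π = [0.3333, 0.3333, 0.3333], E[r] = 2.0000, γ^t·E[r] = 0.655357, running G = 7.831685
t=6: π = [0.3333, 0.3333, 0.3333], E[r] = 2.0000, γ^t·E[r] = 0.524288, running G = 8.355973
t=7: π = [0.3333, 0.3333, 0.3333], E[r] = 2.0000, γ^t·E[r] = 0.419430, running G = 8.775403

G = 8.7754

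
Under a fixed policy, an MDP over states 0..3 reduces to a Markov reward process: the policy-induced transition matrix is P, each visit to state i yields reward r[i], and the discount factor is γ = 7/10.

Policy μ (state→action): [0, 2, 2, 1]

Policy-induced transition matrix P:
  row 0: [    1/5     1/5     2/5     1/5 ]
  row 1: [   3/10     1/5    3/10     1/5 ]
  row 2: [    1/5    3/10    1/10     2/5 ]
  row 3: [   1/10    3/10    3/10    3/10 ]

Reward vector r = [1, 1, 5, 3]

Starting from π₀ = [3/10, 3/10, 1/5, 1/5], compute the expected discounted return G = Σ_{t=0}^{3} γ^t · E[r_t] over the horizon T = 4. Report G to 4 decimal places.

t=0: π = [0.3000, 0.3000, 0.2000, 0.2000], E[r] = 2.2000, γ^t·E[r] = 2.200000, running G = 2.200000
t=1: π = [0.2100, 0.2400, 0.2900, 0.2600], E[r] = 2.6800, γ^t·E[r] = 1.876000, running G = 4.076000
t=2: π = [0.1980, 0.2550, 0.2630, 0.2840], E[r] = 2.6200, γ^t·E[r] = 1.283800, running G = 5.359800
t=3: π = [0.1971, 0.2547, 0.2672, 0.2810], E[r] = 2.6308, γ^t·E[r] = 0.902364, running G = 6.262164

G = 6.2622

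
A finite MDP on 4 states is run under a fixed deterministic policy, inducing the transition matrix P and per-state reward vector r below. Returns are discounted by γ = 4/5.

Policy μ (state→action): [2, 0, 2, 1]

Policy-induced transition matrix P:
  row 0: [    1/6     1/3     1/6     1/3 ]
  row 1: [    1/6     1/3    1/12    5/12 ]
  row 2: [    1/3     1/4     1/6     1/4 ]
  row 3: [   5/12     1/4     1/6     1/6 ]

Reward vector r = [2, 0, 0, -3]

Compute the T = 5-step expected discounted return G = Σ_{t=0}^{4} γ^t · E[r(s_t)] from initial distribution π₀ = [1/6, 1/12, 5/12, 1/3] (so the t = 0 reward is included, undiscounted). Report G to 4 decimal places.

t=0: π = [0.1667, 0.0833, 0.4167, 0.3333], E[r] = -0.6667, γ^t·E[r] = -0.666667, running G = -0.666667
t=1: π = [0.3194, 0.2708, 0.1597, 0.2500], E[r] = -0.1111, γ^t·E[r] = -0.088889, running G = -0.755556
t=2: π = [0.2558, 0.2992, 0.1441, 0.3009], E[r] = -0.3912, γ^t·E[r] = -0.250370, running G = -1.005926
t=3: π = [0.2659, 0.2962, 0.1417, 0.2961], E[r] = -0.3565, γ^t·E[r] = -0.182519, running G = -1.188444
t=4: π = [0.2643, 0.2968, 0.1420, 0.2969], E[r] = -0.3619, γ^t·E[r] = -0.148253, running G = -1.336698

G = -1.3367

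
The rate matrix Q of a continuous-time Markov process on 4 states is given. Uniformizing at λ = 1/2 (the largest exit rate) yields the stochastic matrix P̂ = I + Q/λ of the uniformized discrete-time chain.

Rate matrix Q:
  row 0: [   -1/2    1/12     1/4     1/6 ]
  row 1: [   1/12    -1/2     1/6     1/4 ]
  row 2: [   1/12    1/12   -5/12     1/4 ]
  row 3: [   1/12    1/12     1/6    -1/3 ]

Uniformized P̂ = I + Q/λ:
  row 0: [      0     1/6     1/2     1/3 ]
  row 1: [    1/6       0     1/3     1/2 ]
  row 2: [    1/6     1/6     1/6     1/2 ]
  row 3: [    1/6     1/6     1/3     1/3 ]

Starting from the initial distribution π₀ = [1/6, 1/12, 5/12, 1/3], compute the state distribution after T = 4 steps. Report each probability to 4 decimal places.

t=0: π = [0.1667, 0.0833, 0.4167, 0.3333]
t=1: π = [0.1389, 0.1528, 0.2917, 0.4167]
t=2: π = [0.1435, 0.1412, 0.3079, 0.4074]
t=3: π = [0.1427, 0.1431, 0.3059, 0.4082]
t=4: π = [0.1429, 0.1428, 0.3061, 0.4082]

π = [0.1429, 0.1428, 0.3061, 0.4082]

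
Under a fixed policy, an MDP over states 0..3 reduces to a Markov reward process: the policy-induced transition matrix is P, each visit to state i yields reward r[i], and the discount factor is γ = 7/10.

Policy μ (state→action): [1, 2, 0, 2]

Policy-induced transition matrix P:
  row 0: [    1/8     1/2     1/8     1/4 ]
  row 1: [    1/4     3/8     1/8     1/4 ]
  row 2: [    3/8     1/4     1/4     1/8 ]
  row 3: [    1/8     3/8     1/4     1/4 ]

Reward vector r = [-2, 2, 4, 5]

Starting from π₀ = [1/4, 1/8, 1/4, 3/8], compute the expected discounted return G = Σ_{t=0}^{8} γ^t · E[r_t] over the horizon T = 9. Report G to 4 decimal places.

G = 7.4363

t=0: π = [0.2500, 0.1250, 0.2500, 0.3750], E[r] = 2.6250, γ^t·E[r] = 2.625000, running G = 2.625000
t=1: π = [0.2031, 0.3750, 0.2031, 0.2188], E[r] = 2.2500, γ^t·E[r] = 1.575000, running G = 4.200000
t=2: π = [0.2227, 0.3750, 0.1777, 0.2246], E[r] = 2.1387, γ^t·E[r] = 1.047949, running G = 5.247949
t=3: π = [0.2163, 0.3806, 0.1753, 0.2278], E[r] = 2.1687, γ^t·E[r] = 0.743865, running G = 5.991814
t=4: π = [0.2164, 0.3801, 0.1754, 0.2281], E[r] = 2.1694, γ^t·E[r] = 0.520881, running G = 6.512695
t=5: π = [0.2164, 0.3801, 0.1754, 0.2281], E[r] = 2.1697, γ^t·E[r] = 0.364653, running G = 6.877348
t=6: π = [0.2164, 0.3801, 0.1754, 0.2281], E[r] = 2.1696, γ^t·E[r] = 0.255250, running G = 7.132598
t=7: π = [0.2164, 0.3801, 0.1754, 0.2281], E[r] = 2.1696, γ^t·E[r] = 0.178675, running G = 7.311273
t=8: π = [0.2164, 0.3801, 0.1754, 0.2281], E[r] = 2.1696, γ^t·E[r] = 0.125073, running G = 7.436346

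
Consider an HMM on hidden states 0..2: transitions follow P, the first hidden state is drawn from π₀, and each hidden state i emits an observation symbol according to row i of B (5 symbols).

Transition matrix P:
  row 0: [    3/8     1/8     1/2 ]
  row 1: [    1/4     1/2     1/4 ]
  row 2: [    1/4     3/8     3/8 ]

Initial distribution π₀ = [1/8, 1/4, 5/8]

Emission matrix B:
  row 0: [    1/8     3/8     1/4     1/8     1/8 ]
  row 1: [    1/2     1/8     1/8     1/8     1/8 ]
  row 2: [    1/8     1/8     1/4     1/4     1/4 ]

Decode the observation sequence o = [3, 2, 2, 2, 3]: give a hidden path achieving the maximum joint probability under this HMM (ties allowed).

path = [2, 2, 2, 2, 2]

t=0: δ = [1.562e-02, 3.125e-02, 1.562e-01]  (obs o_0=3)
t=1: δ = [9.766e-03, 7.324e-03, 1.465e-02]  ψ = [2, 2, 2]  (obs o_1=2)
t=2: δ = [9.155e-04, 6.866e-04, 1.373e-03]  ψ = [0, 2, 2]  (obs o_2=2)
t=3: δ = [8.583e-05, 6.437e-05, 1.287e-04]  ψ = [0, 2, 2]  (obs o_3=2)
t=4: δ = [4.023e-06, 6.035e-06, 1.207e-05]  ψ = [0, 2, 2]  (obs o_4=3)
backtrack: best end state = 2; path = [2, 2, 2, 2, 2]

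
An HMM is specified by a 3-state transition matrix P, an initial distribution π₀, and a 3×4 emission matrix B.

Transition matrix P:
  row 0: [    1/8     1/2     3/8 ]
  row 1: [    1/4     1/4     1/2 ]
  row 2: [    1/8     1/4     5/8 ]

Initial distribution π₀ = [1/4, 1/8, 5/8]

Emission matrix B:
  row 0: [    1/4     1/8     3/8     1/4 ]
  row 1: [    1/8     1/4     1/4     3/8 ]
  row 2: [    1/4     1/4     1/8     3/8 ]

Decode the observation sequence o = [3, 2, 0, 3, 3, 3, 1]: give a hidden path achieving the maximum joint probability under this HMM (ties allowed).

path = [2, 2, 2, 2, 2, 2, 2]

t=0: δ = [6.250e-02, 4.688e-02, 2.344e-01]  (obs o_0=3)
t=1: δ = [1.099e-02, 1.465e-02, 1.831e-02]  ψ = [2, 2, 2]  (obs o_1=2)
t=2: δ = [9.155e-04, 6.866e-04, 2.861e-03]  ψ = [1, 0, 2]  (obs o_2=0)
t=3: δ = [8.941e-05, 2.682e-04, 6.706e-04]  ψ = [2, 2, 2]  (obs o_3=3)
t=4: δ = [2.095e-05, 6.286e-05, 1.572e-04]  ψ = [2, 2, 2]  (obs o_4=3)
t=5: δ = [4.911e-06, 1.473e-05, 3.683e-05]  ψ = [2, 2, 2]  (obs o_5=3)
t=6: δ = [5.755e-07, 2.302e-06, 5.755e-06]  ψ = [2, 2, 2]  (obs o_6=1)
backtrack: best end state = 2; path = [2, 2, 2, 2, 2, 2, 2]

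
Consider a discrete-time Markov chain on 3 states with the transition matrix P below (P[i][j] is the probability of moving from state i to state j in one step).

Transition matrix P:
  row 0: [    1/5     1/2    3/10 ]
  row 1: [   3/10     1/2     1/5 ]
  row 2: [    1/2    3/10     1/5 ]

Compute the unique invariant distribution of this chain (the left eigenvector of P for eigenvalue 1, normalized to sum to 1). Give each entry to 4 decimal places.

π = [0.3148, 0.4537, 0.2315]

Balance equations π_j = Σ_i π_i·P[i][j]:
  π_0 = 1/5·π_0 + 3/10·π_1 + 1/2·π_2
  π_1 = 1/2·π_0 + 1/2·π_1 + 3/10·π_2
  normalize: π_0 + π_1 + π_2 = 1
Solving the linear system gives exactly π = [17/54, 49/108, 25/108].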